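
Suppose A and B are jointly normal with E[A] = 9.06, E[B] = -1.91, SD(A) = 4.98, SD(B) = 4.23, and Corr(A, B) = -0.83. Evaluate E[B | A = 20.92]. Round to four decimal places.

E[B | A=x] = μ_B + ρ(σ_B/σ_A)(x − μ_A) for jointly normal variables.
E[B | A=20.92] = -1.91 + (-0.83)·(4.23/4.98)·(20.92 − (9.06)) = -1.91 + (-0.705)·(11.86) = -10.2713.

-10.2713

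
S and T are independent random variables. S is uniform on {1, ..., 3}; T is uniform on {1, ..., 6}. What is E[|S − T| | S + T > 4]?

29/12

P(S + T > 4) = 2/3.
Summing |S−T|·P(x,y) over outcomes with S + T > 4 gives 29/18.
E[|S − T| | S + T > 4] = (29/18) / (2/3) = 29/12.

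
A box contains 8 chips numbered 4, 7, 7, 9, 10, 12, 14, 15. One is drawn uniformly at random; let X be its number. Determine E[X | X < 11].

P(X < 11) = 5/8.
Σ over the event: 4·1/8 + 7·1/4 + 9·1/8 + 10·1/8 = 37/8.
E[X | X < 11] = (37/8) / (5/8) = 37/5.

37/5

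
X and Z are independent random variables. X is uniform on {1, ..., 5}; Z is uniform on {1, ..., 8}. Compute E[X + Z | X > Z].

6

Outcomes with X > Z: (2,1), (3,1), (3,2), (4,1), (4,2), (4,3), (5,1), (5,2), (5,3), (5,4), each with probability 1/40.
E[X + Z | X > Z] = (3 + 4 + 5 + 5 + 6 + 7 + 6 + 7 + 8 + 9) / 10 = 6.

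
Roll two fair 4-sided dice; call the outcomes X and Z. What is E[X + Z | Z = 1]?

P(Z = 1) = 1/4.
Summing (X+Z)·P(x,y) over outcomes with Z = 1 gives 7/8.
E[X + Z | Z = 1] = (7/8) / (1/4) = 7/2.

7/2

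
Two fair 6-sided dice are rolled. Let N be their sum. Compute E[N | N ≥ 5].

P(N ≥ 5) = 5/6.
Σ over the event: 5·1/9 + 6·5/36 + 7·1/6 + 8·5/36 + 9·1/9 + 10·1/12 + 11·1/18 + 12·1/36 = 58/9.
E[N | N ≥ 5] = (58/9) / (5/6) = 116/15.

116/15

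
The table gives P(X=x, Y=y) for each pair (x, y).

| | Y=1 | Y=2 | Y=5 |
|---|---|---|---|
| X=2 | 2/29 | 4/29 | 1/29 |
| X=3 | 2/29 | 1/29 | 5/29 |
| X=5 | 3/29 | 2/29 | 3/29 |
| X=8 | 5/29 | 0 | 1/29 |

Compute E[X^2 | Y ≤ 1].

421/12

P(Y ≤ 1) = 12/29.
Σ X^2·P over the event = 4·(2/29) + 9·(2/29) + 25·(3/29) + 64·(5/29) = 421/29.
E[X^2 | Y ≤ 1] = (421/29) / (12/29) = 421/12.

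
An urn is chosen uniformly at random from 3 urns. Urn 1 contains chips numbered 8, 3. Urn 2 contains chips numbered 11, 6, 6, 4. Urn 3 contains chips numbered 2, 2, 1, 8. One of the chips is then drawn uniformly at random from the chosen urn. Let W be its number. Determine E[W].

E[W | urn 1] = (8+3)/2 = 11/2.
E[W | urn 2] = (11+6+6+4)/4 = 27/4.
E[W | urn 3] = (2+2+1+8)/4 = 13/4.
By the law of total expectation,
E[W] = (1/3)·(11/2) + (1/3)·(27/4) + (1/3)·(13/4) = 31/6.

31/6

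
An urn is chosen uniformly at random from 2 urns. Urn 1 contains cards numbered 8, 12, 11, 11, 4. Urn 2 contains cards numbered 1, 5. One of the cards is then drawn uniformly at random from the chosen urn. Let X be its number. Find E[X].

E[X | urn 1] = (8+12+11+11+4)/5 = 46/5.
E[X | urn 2] = (1+5)/2 = 3.
E[X] = (1/2)·(46/5) + (1/2)·(3) = 61/10.

61/10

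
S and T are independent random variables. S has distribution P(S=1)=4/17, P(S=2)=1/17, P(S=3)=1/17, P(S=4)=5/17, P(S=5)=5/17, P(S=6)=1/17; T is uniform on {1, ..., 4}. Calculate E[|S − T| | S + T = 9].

4/3

P(S + T = 9) = 3/34.
Summing |S−T|·P(x,y) over outcomes with S + T = 9 gives 2/17.
E[|S − T| | S + T = 9] = (2/17) / (3/34) = 4/3.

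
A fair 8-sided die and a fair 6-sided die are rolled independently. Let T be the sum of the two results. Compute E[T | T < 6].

P(T < 6) = 5/24.
Σ over the event: 2·1/48 + 3·1/24 + 4·1/16 + 5·1/12 = 5/6.
E[T | T < 6] = (5/6) / (5/24) = 4.

4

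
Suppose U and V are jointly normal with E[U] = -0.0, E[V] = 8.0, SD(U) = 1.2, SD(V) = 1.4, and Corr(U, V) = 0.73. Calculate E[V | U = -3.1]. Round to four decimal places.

5.3598

For a bivariate normal, E[V | U=x] = μ_V + ρ·(σ_V/σ_U)·(x − μ_U).
E[V | U=-3.1] = 8.0 + (0.73)·(1.4/1.2)·(-3.1 − (-0.0)) = 8.0 + (0.85167)·(-3.1) = 5.3598.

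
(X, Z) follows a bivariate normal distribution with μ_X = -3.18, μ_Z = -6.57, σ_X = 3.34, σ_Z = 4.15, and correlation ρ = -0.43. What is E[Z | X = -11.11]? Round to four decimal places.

-2.3331

The regression of Z on X has slope ρ·σ_Z/σ_X and passes through (μ_X, μ_Z).
E[Z | X=-11.11] = -6.57 + (-0.43)·(4.15/3.34)·(-11.11 − (-3.18)) = -6.57 + (-0.5342814)·(-7.93) = -2.3331.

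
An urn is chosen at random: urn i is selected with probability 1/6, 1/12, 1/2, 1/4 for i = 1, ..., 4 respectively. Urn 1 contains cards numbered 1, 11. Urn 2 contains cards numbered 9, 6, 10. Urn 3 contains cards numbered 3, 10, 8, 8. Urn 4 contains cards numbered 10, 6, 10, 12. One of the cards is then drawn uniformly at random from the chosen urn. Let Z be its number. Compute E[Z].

E[Z | urn 1] = (1+11)/2 = 6.
E[Z | urn 2] = (9+6+10)/3 = 25/3.
E[Z | urn 3] = (3+10+8+8)/4 = 29/4.
E[Z | urn 4] = (10+6+10+12)/4 = 19/2.
By the law of total expectation,
E[Z] = (1/6)·(6) + (1/12)·(25/3) + (1/2)·(29/4) + (1/4)·(19/2) = 277/36.

277/36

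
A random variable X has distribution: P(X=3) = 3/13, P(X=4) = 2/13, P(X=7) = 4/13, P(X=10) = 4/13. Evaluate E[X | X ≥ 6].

P(X ≥ 6) = 8/13.
Σ over the event: 7·4/13 + 10·4/13 = 68/13.
E[X | X ≥ 6] = (68/13) / (8/13) = 17/2.

17/2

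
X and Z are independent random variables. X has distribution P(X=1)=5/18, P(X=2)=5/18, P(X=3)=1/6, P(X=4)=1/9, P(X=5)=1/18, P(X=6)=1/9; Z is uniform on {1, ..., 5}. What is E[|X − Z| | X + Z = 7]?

P(X + Z = 7) = 13/90.
Summing |X−Z|·P(x,y) over outcomes with X + Z = 7 gives 11/30.
E[|X − Z| | X + Z = 7] = (11/30) / (13/90) = 33/13.

33/13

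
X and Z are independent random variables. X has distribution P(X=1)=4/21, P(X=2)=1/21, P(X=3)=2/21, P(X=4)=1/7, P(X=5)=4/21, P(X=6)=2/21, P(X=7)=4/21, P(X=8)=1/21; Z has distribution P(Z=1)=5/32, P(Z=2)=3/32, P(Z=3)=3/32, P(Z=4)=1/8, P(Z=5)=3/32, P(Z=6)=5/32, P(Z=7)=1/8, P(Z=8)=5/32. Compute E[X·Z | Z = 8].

736/21

P(Z = 8) = 5/32.
Summing XZ·P(x,y) over outcomes with Z = 8 gives 115/21.
E[X·Z | Z = 8] = (115/21) / (5/32) = 736/21.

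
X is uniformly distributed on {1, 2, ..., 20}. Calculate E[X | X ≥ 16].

18

Given X ≥ 16, X is equally likely to be any of {16, 17, 18, 19, 20}.
E[X | X ≥ 16] = (16 + 17 + 18 + 19 + 20) / 5 = 18.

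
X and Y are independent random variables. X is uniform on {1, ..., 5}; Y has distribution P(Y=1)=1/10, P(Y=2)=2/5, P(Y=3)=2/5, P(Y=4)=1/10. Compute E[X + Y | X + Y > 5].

172/25

P(X + Y > 5) = 1/2.
Summing (X+Y)·P(x,y) over outcomes with X + Y > 5 gives 86/25.
E[X + Y | X + Y > 5] = (86/25) / (1/2) = 172/25.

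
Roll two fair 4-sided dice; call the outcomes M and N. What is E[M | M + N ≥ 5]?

Outcomes with M + N ≥ 5: (1,4), (2,3), (2,4), (3,2), (3,3), (3,4), (4,1), (4,2), (4,3), (4,4), each with probability 1/16.
E[M | M + N ≥ 5] = (1 + 2 + 2 + 3 + 3 + 3 + 4 + 4 + 4 + 4) / 10 = 3.

3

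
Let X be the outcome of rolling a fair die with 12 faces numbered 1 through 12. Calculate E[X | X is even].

7

Given X is even, X is equally likely to be any of {2, 4, 6, 8, 10, 12}.
E[X | X is even] = (2 + 4 + 6 + 8 + 10 + 12) / 6 = 7.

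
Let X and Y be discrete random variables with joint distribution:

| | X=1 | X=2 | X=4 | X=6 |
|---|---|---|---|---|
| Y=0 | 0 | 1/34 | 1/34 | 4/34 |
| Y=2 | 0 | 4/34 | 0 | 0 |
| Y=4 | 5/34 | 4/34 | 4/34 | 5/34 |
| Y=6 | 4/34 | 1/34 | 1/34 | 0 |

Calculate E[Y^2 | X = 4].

50/3

P(X = 4) = 3/17.
Summing Y^2·P(X=x,Y=y) over the conditioning event gives 50/17.
E[Y^2 | X = 4] = (50/17) / (3/17) = 50/3.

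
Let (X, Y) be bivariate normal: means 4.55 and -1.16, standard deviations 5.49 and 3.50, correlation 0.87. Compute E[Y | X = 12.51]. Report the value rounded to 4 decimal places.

For a bivariate normal, E[Y | X=x] = μ_Y + ρ·(σ_Y/σ_X)·(x − μ_X).
E[Y | X=12.51] = -1.16 + (0.87)·(3.50/5.49)·(12.51 − (4.55)) = -1.16 + (0.554645)·(7.96) = 3.2550.

3.2550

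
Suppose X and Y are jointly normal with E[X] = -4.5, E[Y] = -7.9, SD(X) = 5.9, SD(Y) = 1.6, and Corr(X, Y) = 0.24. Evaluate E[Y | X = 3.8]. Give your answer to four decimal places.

The regression of Y on X has slope ρ·σ_Y/σ_X and passes through (μ_X, μ_Y).
E[Y | X=3.8] = -7.9 + (0.24)·(1.6/5.9)·(3.8 − (-4.5)) = -7.9 + (0.065085)·(8.3) = -7.3598.

-7.3598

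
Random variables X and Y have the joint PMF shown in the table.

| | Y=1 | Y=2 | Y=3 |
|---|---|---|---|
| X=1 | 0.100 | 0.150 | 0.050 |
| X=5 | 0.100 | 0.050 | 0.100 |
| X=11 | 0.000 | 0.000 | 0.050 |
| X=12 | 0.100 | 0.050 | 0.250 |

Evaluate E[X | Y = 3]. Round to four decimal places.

P(Y = 3) = 0.450.
Summing X·P(X=x,Y=y) over the conditioning event gives 4.100.
E[X | Y = 3] = (4.100) / (0.450) = 9.1111.

9.1111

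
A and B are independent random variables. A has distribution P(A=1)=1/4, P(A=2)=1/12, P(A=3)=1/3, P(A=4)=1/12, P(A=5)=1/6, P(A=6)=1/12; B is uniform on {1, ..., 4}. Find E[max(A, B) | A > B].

17/4

P(A > B) = 1/2.
Summing max(A,B)·P(x,y) over outcomes with A > B gives 17/8.
E[max(A, B) | A > B] = (17/8) / (1/2) = 17/4.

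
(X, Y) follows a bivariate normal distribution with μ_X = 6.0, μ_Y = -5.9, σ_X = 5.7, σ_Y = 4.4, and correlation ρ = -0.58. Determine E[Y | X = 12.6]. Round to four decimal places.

-8.8549

For a bivariate normal, E[Y | X=x] = μ_Y + ρ·(σ_Y/σ_X)·(x − μ_X).
E[Y | X=12.6] = -5.9 + (-0.58)·(4.4/5.7)·(12.6 − (6.0)) = -5.9 + (-0.447719)·(6.6) = -8.8549.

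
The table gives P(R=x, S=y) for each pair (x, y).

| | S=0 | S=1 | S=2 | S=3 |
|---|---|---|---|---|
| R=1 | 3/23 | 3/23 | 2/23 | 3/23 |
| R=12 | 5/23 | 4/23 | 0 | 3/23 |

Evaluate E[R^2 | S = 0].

723/8

P(S = 0) = 8/23.
Σ R^2·P over the event = 1·(3/23) + 144·(5/23) = 723/23.
E[R^2 | S = 0] = (723/23) / (8/23) = 723/8.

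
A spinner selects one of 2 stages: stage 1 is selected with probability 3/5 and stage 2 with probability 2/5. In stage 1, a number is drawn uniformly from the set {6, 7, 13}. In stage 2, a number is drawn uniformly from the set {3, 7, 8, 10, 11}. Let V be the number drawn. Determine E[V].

E[V | stage 1] = (6+7+13)/3 = 26/3.
E[V | stage 2] = (3+7+8+10+11)/5 = 39/5.
By the law of total expectation,
E[V] = (3/5)·(26/3) + (2/5)·(39/5) = 208/25.

208/25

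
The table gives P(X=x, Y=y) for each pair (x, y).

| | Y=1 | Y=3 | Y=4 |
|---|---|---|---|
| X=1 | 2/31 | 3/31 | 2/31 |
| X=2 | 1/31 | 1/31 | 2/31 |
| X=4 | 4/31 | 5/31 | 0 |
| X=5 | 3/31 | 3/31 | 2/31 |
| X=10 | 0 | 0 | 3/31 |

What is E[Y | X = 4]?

19/9

P(X = 4) = 9/31.
Summing Y·P(X=x,Y=y) over the conditioning event gives 19/31.
E[Y | X = 4] = (19/31) / (9/31) = 19/9.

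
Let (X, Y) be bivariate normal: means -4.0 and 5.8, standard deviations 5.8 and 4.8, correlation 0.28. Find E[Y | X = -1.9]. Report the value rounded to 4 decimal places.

6.2866

For a bivariate normal, E[Y | X=x] = μ_Y + ρ·(σ_Y/σ_X)·(x − μ_X).
E[Y | X=-1.9] = 5.8 + (0.28)·(4.8/5.8)·(-1.9 − (-4.0)) = 5.8 + (0.23172)·(2.1) = 6.2866.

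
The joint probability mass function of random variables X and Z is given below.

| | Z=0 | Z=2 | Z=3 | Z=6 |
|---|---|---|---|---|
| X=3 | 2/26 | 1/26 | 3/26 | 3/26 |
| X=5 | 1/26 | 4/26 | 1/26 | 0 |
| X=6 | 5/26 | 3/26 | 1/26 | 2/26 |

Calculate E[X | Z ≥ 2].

P(Z ≥ 2) = 9/13.
Σ X·P over the event = 3·(1/26) + 3·(3/26) + 3·(3/26) + 5·(4/26) + 5·(1/26) + 6·(3/26) + 6·(1/26) + 6·(2/26) = 41/13.
E[X | Z ≥ 2] = (41/13) / (9/13) = 41/9.

41/9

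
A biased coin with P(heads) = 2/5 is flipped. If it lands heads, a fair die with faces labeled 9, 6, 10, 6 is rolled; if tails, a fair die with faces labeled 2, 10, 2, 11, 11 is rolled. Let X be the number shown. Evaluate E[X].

371/50

E[X | heads] = (9+6+10+6)/4 = 31/4.
E[X | tails] = (2+10+2+11+11)/5 = 36/5.
E[X] = (2/5)·(31/4) + (3/5)·(36/5) = 371/50.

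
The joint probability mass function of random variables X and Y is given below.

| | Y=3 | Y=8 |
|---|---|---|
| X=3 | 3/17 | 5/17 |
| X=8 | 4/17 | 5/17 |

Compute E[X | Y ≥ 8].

P(Y ≥ 8) = 10/17.
Σ X·P over the event = 3·(5/17) + 8·(5/17) = 55/17.
E[X | Y ≥ 8] = (55/17) / (10/17) = 11/2.

11/2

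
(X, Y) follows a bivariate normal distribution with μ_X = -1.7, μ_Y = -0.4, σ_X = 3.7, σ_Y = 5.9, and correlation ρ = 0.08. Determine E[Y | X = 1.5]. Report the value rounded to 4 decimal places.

E[Y | X=x] = μ_Y + ρ(σ_Y/σ_X)(x − μ_X) for jointly normal variables.
E[Y | X=1.5] = -0.4 + (0.08)·(5.9/3.7)·(1.5 − (-1.7)) = -0.4 + (0.12757)·(3.2) = 0.0082.

0.0082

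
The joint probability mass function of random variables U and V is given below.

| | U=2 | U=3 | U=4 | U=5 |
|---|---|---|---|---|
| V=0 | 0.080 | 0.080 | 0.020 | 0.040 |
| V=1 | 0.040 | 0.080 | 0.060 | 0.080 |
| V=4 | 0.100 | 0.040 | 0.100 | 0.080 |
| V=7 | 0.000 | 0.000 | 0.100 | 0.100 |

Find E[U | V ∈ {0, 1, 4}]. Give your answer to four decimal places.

3.4500

P(V ∈ {0, 1, 4}) = 0.800.
Summing U·P(U=x,V=y) over the conditioning event gives 2.760.
E[U | V ∈ {0, 1, 4}] = (2.760) / (0.800) = 3.4500.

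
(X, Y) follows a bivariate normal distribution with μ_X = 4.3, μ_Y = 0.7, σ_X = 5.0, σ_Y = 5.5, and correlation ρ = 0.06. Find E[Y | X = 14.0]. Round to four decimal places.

E[Y | X=x] = μ_Y + ρ(σ_Y/σ_X)(x − μ_X) for jointly normal variables.
E[Y | X=14.0] = 0.7 + (0.06)·(5.5/5.0)·(14.0 − (4.3)) = 0.7 + (0.066)·(9.7) = 1.3402.

1.3402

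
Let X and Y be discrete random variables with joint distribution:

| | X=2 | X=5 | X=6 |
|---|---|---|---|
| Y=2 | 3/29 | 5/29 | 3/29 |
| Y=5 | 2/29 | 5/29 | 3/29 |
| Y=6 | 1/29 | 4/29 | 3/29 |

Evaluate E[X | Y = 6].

5

P(Y = 6) = 8/29.
Σ X·P over the event = 2·(1/29) + 5·(4/29) + 6·(3/29) = 40/29.
E[X | Y = 6] = (40/29) / (8/29) = 5.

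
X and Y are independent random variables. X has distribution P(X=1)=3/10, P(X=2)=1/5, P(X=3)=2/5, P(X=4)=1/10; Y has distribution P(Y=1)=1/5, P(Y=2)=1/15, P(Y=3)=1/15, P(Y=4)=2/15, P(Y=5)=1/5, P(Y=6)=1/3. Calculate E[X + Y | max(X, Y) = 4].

P(max(X, Y) = 4) = 1/6.
Summing (X+Y)·P(x,y) over outcomes with max(X, Y) = 4 gives 77/75.
E[X + Y | max(X, Y) = 4] = (77/75) / (1/6) = 154/25.

154/25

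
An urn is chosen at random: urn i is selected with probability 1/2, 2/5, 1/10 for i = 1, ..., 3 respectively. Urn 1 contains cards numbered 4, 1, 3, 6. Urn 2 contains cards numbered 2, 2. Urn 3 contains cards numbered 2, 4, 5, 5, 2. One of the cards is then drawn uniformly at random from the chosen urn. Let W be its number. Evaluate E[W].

291/100

E[W | urn 1] = (4+1+3+6)/4 = 7/2.
E[W | urn 2] = (2+2)/2 = 2.
E[W | urn 3] = (2+4+5+5+2)/5 = 18/5.
E[W] = (1/2)·(7/2) + (2/5)·(2) + (1/10)·(18/5) = 291/100.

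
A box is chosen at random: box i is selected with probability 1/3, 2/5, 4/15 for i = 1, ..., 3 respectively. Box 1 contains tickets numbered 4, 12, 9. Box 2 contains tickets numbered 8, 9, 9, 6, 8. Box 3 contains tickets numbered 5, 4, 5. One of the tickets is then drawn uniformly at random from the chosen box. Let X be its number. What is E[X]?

65/9

E[X | box 1] = (4+12+9)/3 = 25/3.
E[X | box 2] = (8+9+9+6+8)/5 = 8.
E[X | box 3] = (5+4+5)/3 = 14/3.
E[X] = (1/3)·(25/3) + (2/5)·(8) + (4/15)·(14/3) = 65/9.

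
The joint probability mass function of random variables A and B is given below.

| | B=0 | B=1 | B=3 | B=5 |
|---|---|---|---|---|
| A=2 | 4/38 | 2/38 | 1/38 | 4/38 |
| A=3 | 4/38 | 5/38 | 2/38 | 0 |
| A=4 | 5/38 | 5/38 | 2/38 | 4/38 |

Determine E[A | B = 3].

16/5

P(B = 3) = 5/38.
Σ A·P over the event = 2·(1/38) + 3·(2/38) + 4·(2/38) = 8/19.
E[A | B = 3] = (8/19) / (5/38) = 16/5.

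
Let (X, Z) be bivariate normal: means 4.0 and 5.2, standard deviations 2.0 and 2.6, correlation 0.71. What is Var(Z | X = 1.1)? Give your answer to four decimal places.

3.3523

For a bivariate normal, Var(Z | X=x) = σ_Z²(1 − ρ²).
Var(Z | X=1.1) = (2.6)²·(1 − (0.71)²) = 6.76·0.4959 = 3.3523.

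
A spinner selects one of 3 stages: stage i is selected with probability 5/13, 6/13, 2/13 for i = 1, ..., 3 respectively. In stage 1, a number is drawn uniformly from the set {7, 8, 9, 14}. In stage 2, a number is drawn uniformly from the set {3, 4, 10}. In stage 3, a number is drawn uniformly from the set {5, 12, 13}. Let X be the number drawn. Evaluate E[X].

E[X | stage 1] = (7+8+9+14)/4 = 19/2.
E[X | stage 2] = (3+4+10)/3 = 17/3.
E[X | stage 3] = (5+12+13)/3 = 10.
By the law of total expectation,
E[X] = (5/13)·(19/2) + (6/13)·(17/3) + (2/13)·(10) = 203/26.

203/26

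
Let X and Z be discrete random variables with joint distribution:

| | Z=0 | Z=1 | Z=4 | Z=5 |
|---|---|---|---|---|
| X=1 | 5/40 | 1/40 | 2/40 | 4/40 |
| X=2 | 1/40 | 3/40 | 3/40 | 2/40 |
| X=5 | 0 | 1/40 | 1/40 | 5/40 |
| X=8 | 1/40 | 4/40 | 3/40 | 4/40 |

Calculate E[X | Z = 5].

P(Z = 5) = 3/8.
Σ X·P over the event = 1·(4/40) + 2·(2/40) + 5·(5/40) + 8·(4/40) = 13/8.
E[X | Z = 5] = (13/8) / (3/8) = 13/3.

13/3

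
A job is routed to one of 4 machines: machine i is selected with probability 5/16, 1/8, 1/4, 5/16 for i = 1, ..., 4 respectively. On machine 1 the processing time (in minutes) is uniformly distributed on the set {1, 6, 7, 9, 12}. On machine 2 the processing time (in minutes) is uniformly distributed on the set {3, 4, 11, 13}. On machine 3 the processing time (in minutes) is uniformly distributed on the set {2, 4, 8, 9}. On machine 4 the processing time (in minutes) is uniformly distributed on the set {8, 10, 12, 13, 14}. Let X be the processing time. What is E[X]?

261/32

E[X | machine 1] = (1+6+7+9+12)/5 = 7.
E[X | machine 2] = (3+4+11+13)/4 = 31/4.
E[X | machine 3] = (2+4+8+9)/4 = 23/4.
E[X | machine 4] = (8+10+12+13+14)/5 = 57/5.
By the law of total expectation,
E[X] = (5/16)·(7) + (1/8)·(31/4) + (1/4)·(23/4) + (5/16)·(57/5) = 261/32.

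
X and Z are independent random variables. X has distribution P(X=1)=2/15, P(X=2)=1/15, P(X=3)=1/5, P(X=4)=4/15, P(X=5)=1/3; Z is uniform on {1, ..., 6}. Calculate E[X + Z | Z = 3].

P(Z = 3) = 1/6.
Summing (X+Z)·P(x,y) over outcomes with Z = 3 gives 11/10.
E[X + Z | Z = 3] = (11/10) / (1/6) = 33/5.

33/5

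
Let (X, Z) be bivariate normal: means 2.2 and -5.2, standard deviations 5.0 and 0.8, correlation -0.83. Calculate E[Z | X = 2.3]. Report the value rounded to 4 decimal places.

E[Z | X=x] = μ_Z + ρ(σ_Z/σ_X)(x − μ_X) for jointly normal variables.
E[Z | X=2.3] = -5.2 + (-0.83)·(0.8/5.0)·(2.3 − (2.2)) = -5.2 + (-0.1328)·(0.1) = -5.2133.

-5.2133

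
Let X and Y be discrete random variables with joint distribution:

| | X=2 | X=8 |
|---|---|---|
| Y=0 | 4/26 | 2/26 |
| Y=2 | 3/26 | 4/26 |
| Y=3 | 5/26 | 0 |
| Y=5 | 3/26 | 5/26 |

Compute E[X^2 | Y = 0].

P(Y = 0) = 3/13.
Σ X^2·P over the event = 4·(4/26) + 64·(2/26) = 72/13.
E[X^2 | Y = 0] = (72/13) / (3/13) = 24.

24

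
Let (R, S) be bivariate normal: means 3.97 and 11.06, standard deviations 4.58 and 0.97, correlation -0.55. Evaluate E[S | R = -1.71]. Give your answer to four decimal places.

11.7216

E[S | R=x] = μ_S + ρ(σ_S/σ_R)(x − μ_R) for jointly normal variables.
E[S | R=-1.71] = 11.06 + (-0.55)·(0.97/4.58)·(-1.71 − (3.97)) = 11.06 + (-0.11648)·(-5.68) = 11.7216.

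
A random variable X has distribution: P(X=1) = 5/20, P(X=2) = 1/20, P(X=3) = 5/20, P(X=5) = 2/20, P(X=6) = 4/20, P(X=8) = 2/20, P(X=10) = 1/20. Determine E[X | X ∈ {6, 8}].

P(X ∈ {6, 8}) = 3/10.
Σ over the event: 6·1/5 + 8·1/10 = 2.
E[X | X ∈ {6, 8}] = (2) / (3/10) = 20/3.

20/3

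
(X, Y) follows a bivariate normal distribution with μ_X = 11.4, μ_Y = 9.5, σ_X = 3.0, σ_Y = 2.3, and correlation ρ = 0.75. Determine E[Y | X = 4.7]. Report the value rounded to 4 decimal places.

5.6475

E[Y | X=x] = μ_Y + ρ(σ_Y/σ_X)(x − μ_X) for jointly normal variables.
E[Y | X=4.7] = 9.5 + (0.75)·(2.3/3.0)·(4.7 − (11.4)) = 9.5 + (0.575)·(-6.7) = 5.6475.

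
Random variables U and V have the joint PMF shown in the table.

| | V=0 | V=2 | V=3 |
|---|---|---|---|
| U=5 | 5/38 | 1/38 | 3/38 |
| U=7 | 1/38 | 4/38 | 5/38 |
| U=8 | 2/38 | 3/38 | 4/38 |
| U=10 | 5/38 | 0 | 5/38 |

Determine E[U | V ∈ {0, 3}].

23/3

P(V ∈ {0, 3}) = 15/19.
Summing U·P(U=x,V=y) over the conditioning event gives 115/19.
E[U | V ∈ {0, 3}] = (115/19) / (15/19) = 23/3.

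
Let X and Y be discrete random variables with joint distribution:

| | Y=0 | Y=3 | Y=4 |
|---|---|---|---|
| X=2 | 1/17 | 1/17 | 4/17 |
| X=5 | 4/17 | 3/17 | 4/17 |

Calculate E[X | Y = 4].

7/2

P(Y = 4) = 8/17.
Σ X·P over the event = 2·(4/17) + 5·(4/17) = 28/17.
E[X | Y = 4] = (28/17) / (8/17) = 7/2.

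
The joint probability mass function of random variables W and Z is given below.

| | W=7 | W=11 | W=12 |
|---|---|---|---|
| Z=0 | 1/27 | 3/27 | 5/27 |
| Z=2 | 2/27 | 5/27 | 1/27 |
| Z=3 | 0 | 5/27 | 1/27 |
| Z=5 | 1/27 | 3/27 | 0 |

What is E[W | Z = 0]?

P(Z = 0) = 1/3.
Σ W·P over the event = 7·(1/27) + 11·(3/27) + 12·(5/27) = 100/27.
E[W | Z = 0] = (100/27) / (1/3) = 100/9.

100/9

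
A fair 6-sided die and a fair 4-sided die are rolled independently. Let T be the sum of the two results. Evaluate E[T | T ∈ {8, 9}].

P(T ∈ {8, 9}) = 5/24.
Σ over the event: 8·1/8 + 9·1/12 = 7/4.
E[T | T ∈ {8, 9}] = (7/4) / (5/24) = 42/5.

42/5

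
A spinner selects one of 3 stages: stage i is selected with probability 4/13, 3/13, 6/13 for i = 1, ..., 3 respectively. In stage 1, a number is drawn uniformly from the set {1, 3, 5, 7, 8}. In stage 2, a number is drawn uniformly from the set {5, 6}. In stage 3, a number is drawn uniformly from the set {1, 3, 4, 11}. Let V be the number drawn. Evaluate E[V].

321/65

E[V | stage 1] = (1+3+5+7+8)/5 = 24/5.
E[V | stage 2] = (5+6)/2 = 11/2.
E[V | stage 3] = (1+3+4+11)/4 = 19/4.
E[V] = (4/13)·(24/5) + (3/13)·(11/2) + (6/13)·(19/4) = 321/65.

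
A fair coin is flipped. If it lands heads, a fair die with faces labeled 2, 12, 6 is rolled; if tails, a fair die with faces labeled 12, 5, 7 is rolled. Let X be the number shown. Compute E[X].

E[X | heads] = (2+12+6)/3 = 20/3.
E[X | tails] = (12+5+7)/3 = 8.
By the law of total expectation,
E[X] = (1/2)·(20/3) + (1/2)·(8) = 22/3.

22/3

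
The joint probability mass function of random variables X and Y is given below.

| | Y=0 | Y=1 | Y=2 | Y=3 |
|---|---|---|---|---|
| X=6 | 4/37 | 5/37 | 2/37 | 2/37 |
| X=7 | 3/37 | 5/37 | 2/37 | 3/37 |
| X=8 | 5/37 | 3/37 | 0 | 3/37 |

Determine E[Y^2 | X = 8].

P(X = 8) = 11/37.
Summing Y^2·P(X=x,Y=y) over the conditioning event gives 30/37.
E[Y^2 | X = 8] = (30/37) / (11/37) = 30/11.

30/11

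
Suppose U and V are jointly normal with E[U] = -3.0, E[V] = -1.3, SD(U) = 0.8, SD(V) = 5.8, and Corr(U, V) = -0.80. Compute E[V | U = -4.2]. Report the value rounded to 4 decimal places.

5.6600

For a bivariate normal, E[V | U=x] = μ_V + ρ·(σ_V/σ_U)·(x − μ_U).
E[V | U=-4.2] = -1.3 + (-0.80)·(5.8/0.8)·(-4.2 − (-3.0)) = -1.3 + (-5.8)·(-1.2) = 5.6600.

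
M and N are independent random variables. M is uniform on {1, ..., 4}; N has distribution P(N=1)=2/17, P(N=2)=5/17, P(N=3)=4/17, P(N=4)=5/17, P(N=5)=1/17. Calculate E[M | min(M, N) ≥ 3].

P(min(M, N) ≥ 3) = 5/17.
Summing M·P(x,y) over outcomes with min(M, N) ≥ 3 gives 35/34.
E[M | min(M, N) ≥ 3] = (35/34) / (5/17) = 7/2.

7/2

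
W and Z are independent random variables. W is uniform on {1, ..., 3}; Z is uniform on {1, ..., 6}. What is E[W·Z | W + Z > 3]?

P(W + Z > 3) = 5/6.
Summing WZ·P(x,y) over outcomes with W + Z > 3 gives 121/18.
E[W·Z | W + Z > 3] = (121/18) / (5/6) = 121/15.

121/15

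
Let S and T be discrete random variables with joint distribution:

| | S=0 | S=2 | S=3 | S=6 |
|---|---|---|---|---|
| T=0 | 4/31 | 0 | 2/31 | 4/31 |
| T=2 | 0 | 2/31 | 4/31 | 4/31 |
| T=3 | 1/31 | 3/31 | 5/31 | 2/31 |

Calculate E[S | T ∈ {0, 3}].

P(T ∈ {0, 3}) = 21/31.
Σ S·P over the event = 0·(4/31) + 0·(1/31) + 2·(3/31) + 3·(2/31) + 3·(5/31) + 6·(4/31) + 6·(2/31) = 63/31.
E[S | T ∈ {0, 3}] = (63/31) / (21/31) = 3.

3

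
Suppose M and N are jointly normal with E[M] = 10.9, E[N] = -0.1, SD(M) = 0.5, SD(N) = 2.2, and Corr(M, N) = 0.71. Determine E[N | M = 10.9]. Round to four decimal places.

-0.1000

For a bivariate normal, E[N | M=x] = μ_N + ρ·(σ_N/σ_M)·(x − μ_M).
E[N | M=10.9] = -0.1 + (0.71)·(2.2/0.5)·(10.9 − (10.9)) = -0.1 + (3.124)·(0) = -0.1000.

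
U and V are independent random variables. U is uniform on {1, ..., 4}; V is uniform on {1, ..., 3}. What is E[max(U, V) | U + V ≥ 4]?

29/9

Outcomes with U + V ≥ 4: (1,3), (2,2), (2,3), (3,1), (3,2), (3,3), (4,1), (4,2), (4,3), each with probability 1/12.
E[max(U, V) | U + V ≥ 4] = (3 + 2 + 3 + 3 + 3 + 3 + 4 + 4 + 4) / 9 = 29/9.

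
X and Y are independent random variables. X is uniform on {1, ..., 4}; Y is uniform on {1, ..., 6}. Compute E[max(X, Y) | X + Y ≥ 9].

Outcomes with X + Y ≥ 9: (3,6), (4,5), (4,6), each with probability 1/24.
E[max(X, Y) | X + Y ≥ 9] = (6 + 5 + 6) / 3 = 17/3.

17/3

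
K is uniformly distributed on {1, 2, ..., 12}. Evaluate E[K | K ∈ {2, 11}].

P(K ∈ {2, 11}) = 1/6.
Σ over the event: 2·1/12 + 11·1/12 = 13/12.
E[K | K ∈ {2, 11}] = (13/12) / (1/6) = 13/2.

13/2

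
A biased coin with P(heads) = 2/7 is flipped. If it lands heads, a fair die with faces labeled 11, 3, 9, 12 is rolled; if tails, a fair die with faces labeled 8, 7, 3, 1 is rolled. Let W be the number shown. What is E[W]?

E[W | heads] = (11+3+9+12)/4 = 35/4.
E[W | tails] = (8+7+3+1)/4 = 19/4.
E[W] = (2/7)·(35/4) + (5/7)·(19/4) = 165/28.

165/28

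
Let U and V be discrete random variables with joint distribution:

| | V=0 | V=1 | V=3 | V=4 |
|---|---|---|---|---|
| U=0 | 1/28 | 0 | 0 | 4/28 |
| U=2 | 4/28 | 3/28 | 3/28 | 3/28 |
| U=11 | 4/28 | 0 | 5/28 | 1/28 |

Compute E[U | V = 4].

P(V = 4) = 2/7.
Σ U·P over the event = 0·(4/28) + 2·(3/28) + 11·(1/28) = 17/28.
E[U | V = 4] = (17/28) / (2/7) = 17/8.

17/8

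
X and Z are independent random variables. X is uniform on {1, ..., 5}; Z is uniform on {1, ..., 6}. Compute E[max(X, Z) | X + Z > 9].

Outcomes with X + Z > 9: (4,6), (5,5), (5,6), each with probability 1/30.
E[max(X, Z) | X + Z > 9] = (6 + 5 + 6) / 3 = 17/3.

17/3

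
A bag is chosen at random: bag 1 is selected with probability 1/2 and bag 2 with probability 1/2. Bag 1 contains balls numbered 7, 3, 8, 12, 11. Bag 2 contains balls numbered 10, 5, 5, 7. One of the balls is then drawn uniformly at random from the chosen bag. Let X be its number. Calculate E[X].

E[X | bag 1] = (7+3+8+12+11)/5 = 41/5.
E[X | bag 2] = (10+5+5+7)/4 = 27/4.
By the law of total expectation,
E[X] = (1/2)·(41/5) + (1/2)·(27/4) = 299/40.

299/40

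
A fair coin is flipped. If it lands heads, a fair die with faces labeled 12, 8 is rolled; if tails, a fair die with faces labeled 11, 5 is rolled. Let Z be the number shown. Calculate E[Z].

E[Z | heads] = (12+8)/2 = 10.
E[Z | tails] = (11+5)/2 = 8.
By the law of total expectation,
E[Z] = (1/2)·(10) + (1/2)·(8) = 9.

9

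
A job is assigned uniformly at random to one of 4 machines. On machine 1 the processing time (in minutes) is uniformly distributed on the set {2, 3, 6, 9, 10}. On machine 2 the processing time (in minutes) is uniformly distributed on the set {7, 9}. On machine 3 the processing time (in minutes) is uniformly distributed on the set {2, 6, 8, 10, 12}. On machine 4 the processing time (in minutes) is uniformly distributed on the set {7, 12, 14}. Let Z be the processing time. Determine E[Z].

E[Z | machine 1] = (2+3+6+9+10)/5 = 6.
E[Z | machine 2] = (7+9)/2 = 8.
E[Z | machine 3] = (2+6+8+10+12)/5 = 38/5.
E[Z | machine 4] = (7+12+14)/3 = 11.
By the law of total expectation,
E[Z] = (1/4)·(6) + (1/4)·(8) + (1/4)·(38/5) + (1/4)·(11) = 163/20.

163/20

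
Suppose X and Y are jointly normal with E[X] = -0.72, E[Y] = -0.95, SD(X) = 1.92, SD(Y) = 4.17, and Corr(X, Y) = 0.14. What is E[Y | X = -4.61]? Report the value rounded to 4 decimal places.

E[Y | X=x] = μ_Y + ρ(σ_Y/σ_X)(x − μ_X) for jointly normal variables.
E[Y | X=-4.61] = -0.95 + (0.14)·(4.17/1.92)·(-4.61 − (-0.72)) = -0.95 + (0.30406)·(-3.89) = -2.1328.

-2.1328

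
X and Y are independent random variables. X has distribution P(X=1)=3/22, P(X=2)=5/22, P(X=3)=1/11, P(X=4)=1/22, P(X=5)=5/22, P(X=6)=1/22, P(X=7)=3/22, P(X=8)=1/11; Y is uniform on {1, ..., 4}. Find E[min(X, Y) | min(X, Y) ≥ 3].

P(min(X, Y) ≥ 3) = 7/22.
Summing min(X,Y)·P(x,y) over outcomes with min(X, Y) ≥ 3 gives 12/11.
E[min(X, Y) | min(X, Y) ≥ 3] = (12/11) / (7/22) = 24/7.

24/7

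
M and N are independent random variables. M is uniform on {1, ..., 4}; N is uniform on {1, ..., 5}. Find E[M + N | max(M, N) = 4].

P(max(M, N) = 4) = 7/20.
Summing (M+N)·P(x,y) over outcomes with max(M, N) = 4 gives 11/5.
E[M + N | max(M, N) = 4] = (11/5) / (7/20) = 44/7.

44/7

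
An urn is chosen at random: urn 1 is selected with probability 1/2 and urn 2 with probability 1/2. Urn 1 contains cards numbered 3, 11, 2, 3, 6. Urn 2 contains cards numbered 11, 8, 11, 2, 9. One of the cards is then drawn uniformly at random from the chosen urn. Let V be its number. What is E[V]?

33/5

E[V | urn 1] = (3+11+2+3+6)/5 = 5.
E[V | urn 2] = (11+8+11+2+9)/5 = 41/5.
By the law of total expectation,
E[V] = (1/2)·(5) + (1/2)·(41/5) = 33/5.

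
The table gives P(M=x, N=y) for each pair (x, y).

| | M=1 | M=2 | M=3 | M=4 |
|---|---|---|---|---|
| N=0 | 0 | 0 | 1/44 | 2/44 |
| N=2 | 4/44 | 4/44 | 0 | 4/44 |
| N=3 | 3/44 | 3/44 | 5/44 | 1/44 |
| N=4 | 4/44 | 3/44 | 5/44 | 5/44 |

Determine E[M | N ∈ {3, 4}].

P(N ∈ {3, 4}) = 29/44.
Σ M·P over the event = 1·(3/44) + 1·(4/44) + 2·(3/44) + 2·(3/44) + 3·(5/44) + 3·(5/44) + 4·(1/44) + 4·(5/44) = 73/44.
E[M | N ∈ {3, 4}] = (73/44) / (29/44) = 73/29.

73/29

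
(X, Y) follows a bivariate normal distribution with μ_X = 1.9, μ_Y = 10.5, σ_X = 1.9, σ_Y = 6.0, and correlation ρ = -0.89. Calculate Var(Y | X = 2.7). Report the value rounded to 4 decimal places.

The conditional variance in a bivariate normal is σ_Y²(1 − ρ²), independent of x.
Var(Y | X=2.7) = (6.0)²·(1 − (-0.89)²) = 36·0.2079 = 7.4844.

7.4844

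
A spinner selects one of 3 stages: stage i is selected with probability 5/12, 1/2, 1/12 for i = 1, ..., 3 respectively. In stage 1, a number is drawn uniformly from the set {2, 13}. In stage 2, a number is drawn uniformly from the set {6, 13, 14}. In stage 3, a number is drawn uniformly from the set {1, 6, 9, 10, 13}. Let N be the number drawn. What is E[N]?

E[N | stage 1] = (2+13)/2 = 15/2.
E[N | stage 2] = (6+13+14)/3 = 11.
E[N | stage 3] = (1+6+9+10+13)/5 = 39/5.
E[N] = (5/12)·(15/2) + (1/2)·(11) + (1/12)·(39/5) = 371/40.

371/40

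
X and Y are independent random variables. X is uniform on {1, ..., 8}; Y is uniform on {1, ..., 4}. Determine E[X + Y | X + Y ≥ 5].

P(X + Y ≥ 5) = 13/16.
Summing (X+Y)·P(x,y) over outcomes with X + Y ≥ 5 gives 51/8.
E[X + Y | X + Y ≥ 5] = (51/8) / (13/16) = 102/13.

102/13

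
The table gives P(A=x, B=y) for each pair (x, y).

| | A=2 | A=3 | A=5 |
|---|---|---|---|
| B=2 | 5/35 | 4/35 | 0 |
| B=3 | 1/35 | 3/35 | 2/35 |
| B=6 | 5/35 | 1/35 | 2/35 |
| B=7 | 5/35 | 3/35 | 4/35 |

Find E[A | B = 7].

13/4

P(B = 7) = 12/35.
Σ A·P over the event = 2·(5/35) + 3·(3/35) + 5·(4/35) = 39/35.
E[A | B = 7] = (39/35) / (12/35) = 13/4.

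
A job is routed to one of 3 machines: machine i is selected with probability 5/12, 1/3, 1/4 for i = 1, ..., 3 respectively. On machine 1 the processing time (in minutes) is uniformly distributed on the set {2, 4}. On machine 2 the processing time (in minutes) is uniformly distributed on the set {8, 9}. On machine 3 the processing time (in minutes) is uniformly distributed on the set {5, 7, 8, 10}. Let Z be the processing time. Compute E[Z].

E[Z | machine 1] = (2+4)/2 = 3.
E[Z | machine 2] = (8+9)/2 = 17/2.
E[Z | machine 3] = (5+7+8+10)/4 = 15/2.
By the law of total expectation,
E[Z] = (5/12)·(3) + (1/3)·(17/2) + (1/4)·(15/2) = 143/24.

143/24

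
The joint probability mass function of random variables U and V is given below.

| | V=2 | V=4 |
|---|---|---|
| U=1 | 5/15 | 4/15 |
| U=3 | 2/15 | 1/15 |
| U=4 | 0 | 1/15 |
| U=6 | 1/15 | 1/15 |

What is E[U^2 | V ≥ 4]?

P(V ≥ 4) = 7/15.
Σ U^2·P over the event = 1·(4/15) + 9·(1/15) + 16·(1/15) + 36·(1/15) = 13/3.
E[U^2 | V ≥ 4] = (13/3) / (7/15) = 65/7.

65/7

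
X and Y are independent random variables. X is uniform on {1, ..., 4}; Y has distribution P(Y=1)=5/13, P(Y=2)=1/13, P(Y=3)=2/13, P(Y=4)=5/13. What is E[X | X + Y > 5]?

63/20

P(X + Y > 5) = 5/13.
Summing X·P(x,y) over outcomes with X + Y > 5 gives 63/52.
E[X | X + Y > 5] = (63/52) / (5/13) = 63/20.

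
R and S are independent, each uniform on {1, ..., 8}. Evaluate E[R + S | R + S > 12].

14

Outcomes with R + S > 12: (5,8), (6,7), (6,8), (7,6), (7,7), (7,8), (8,5), (8,6), (8,7), (8,8), each with probability 1/64.
E[R + S | R + S > 12] = (13 + 13 + 14 + 13 + 14 + 15 + 13 + 14 + 15 + 16) / 10 = 14.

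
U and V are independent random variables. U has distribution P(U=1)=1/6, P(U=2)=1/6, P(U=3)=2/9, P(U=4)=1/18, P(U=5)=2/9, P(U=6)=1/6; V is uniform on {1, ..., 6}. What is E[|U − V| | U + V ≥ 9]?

P(U + V ≥ 9) = 5/18.
Summing |U−V|·P(x,y) over outcomes with U + V ≥ 9 gives 41/108.
E[|U − V| | U + V ≥ 9] = (41/108) / (5/18) = 41/30.

41/30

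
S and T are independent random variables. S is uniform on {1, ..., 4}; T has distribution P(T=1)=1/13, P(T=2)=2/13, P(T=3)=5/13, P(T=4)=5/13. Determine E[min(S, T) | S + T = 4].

P(S + T = 4) = 2/13.
Summing min(S,T)·P(x,y) over outcomes with S + T = 4 gives 5/26.
E[min(S, T) | S + T = 4] = (5/26) / (2/13) = 5/4.

5/4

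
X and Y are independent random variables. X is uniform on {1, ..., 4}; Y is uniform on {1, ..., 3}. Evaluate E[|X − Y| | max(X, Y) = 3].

P(max(X, Y) = 3) = 5/12.
Summing |X−Y|·P(x,y) over outcomes with max(X, Y) = 3 gives 1/2.
E[|X − Y| | max(X, Y) = 3] = (1/2) / (5/12) = 6/5.

6/5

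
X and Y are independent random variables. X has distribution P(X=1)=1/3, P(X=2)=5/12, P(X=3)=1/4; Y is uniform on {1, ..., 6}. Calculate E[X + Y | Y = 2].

P(Y = 2) = 1/6.
Summing (X+Y)·P(x,y) over outcomes with Y = 2 gives 47/72.
E[X + Y | Y = 2] = (47/72) / (1/6) = 47/12.

47/12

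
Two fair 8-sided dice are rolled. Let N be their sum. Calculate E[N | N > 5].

268/27

P(N > 5) = 27/32.
E[N | N > 5] = (67/8) / (27/32) = 268/27.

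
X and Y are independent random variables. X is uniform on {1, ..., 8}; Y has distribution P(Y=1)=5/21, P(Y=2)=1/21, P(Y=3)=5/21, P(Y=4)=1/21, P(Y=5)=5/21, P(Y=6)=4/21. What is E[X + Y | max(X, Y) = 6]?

P(max(X, Y) = 6) = 41/168.
Summing (X+Y)·P(x,y) over outcomes with max(X, Y) = 6 gives 127/56.
E[X + Y | max(X, Y) = 6] = (127/56) / (41/168) = 381/41.

381/41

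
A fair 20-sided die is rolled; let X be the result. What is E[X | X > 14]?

35/2

Given X > 14, X is equally likely to be any of {15, 16, 17, 18, 19, 20}.
E[X | X > 14] = (15 + 16 + 17 + 18 + 19 + 20) / 6 = 35/2.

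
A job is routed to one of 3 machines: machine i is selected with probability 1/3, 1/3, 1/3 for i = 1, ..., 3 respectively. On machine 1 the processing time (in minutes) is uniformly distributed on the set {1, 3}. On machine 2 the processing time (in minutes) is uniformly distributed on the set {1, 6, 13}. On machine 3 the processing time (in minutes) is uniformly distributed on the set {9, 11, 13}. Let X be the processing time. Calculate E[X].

59/9

E[X | machine 1] = (1+3)/2 = 2.
E[X | machine 2] = (1+6+13)/3 = 20/3.
E[X | machine 3] = (9+11+13)/3 = 11.
By the law of total expectation,
E[X] = (1/3)·(2) + (1/3)·(20/3) + (1/3)·(11) = 59/9.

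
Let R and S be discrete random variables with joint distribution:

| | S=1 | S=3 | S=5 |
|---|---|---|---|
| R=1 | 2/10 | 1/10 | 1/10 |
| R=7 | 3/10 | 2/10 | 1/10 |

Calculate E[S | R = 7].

P(R = 7) = 3/5.
Σ S·P over the event = 1·(3/10) + 3·(2/10) + 5·(1/10) = 7/5.
E[S | R = 7] = (7/5) / (3/5) = 7/3.

7/3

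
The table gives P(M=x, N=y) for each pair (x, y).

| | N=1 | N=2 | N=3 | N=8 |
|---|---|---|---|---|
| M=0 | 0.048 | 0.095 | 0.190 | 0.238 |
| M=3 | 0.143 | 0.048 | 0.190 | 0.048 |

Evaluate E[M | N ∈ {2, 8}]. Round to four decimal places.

0.6713

P(N ∈ {2, 8}) = 0.429.
Σ M·P over the event = 0·(0.095) + 0·(0.238) + 3·(0.048) + 3·(0.048) = 0.288.
E[M | N ∈ {2, 8}] = (0.288) / (0.429) = 0.6713.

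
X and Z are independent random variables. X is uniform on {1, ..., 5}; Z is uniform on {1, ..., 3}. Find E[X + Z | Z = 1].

Outcomes with Z = 1: (1,1), (2,1), (3,1), (4,1), (5,1), each with probability 1/15.
E[X + Z | Z = 1] = (2 + 3 + 4 + 5 + 6) / 5 = 4.

4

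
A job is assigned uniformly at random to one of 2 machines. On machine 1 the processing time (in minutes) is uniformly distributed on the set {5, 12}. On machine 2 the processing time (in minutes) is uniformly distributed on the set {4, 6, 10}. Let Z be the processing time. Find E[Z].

E[Z | machine 1] = (5+12)/2 = 17/2.
E[Z | machine 2] = (4+6+10)/3 = 20/3.
E[Z] = (1/2)·(17/2) + (1/2)·(20/3) = 91/12.

91/12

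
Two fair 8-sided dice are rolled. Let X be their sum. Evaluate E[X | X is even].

P(X is even) = 1/2.
Σ over the event: 2·1/64 + 4·3/64 + 6·5/64 + 8·7/64 + 10·7/64 + 12·5/64 + 14·3/64 + 16·1/64 = 9/2.
E[X | X is even] = (9/2) / (1/2) = 9.

9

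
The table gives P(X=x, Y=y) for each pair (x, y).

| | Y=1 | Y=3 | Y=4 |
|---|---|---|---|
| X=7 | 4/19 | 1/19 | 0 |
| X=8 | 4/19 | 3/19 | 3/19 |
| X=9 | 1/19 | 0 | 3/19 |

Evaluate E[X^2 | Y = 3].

241/4

P(Y = 3) = 4/19.
Σ X^2·P over the event = 49·(1/19) + 64·(3/19) = 241/19.
E[X^2 | Y = 3] = (241/19) / (4/19) = 241/4.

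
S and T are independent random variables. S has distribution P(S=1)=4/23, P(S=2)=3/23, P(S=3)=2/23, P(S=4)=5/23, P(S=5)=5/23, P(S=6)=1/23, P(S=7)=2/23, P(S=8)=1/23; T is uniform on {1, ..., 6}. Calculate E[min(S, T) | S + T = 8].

P(S + T = 8) = 3/23.
Summing min(S,T)·P(x,y) over outcomes with S + T = 8 gives 17/46.
E[min(S, T) | S + T = 8] = (17/46) / (3/23) = 17/6.

17/6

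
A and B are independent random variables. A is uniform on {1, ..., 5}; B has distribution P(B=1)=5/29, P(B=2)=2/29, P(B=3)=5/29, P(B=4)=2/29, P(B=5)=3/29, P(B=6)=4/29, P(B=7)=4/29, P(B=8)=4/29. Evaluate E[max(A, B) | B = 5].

5

P(B = 5) = 3/29.
Summing max(A,B)·P(x,y) over outcomes with B = 5 gives 15/29.
E[max(A, B) | B = 5] = (15/29) / (3/29) = 5.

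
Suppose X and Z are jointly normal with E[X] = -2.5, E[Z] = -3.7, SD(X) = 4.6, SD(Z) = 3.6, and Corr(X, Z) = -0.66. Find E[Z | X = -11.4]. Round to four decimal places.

For a bivariate normal, E[Z | X=x] = μ_Z + ρ·(σ_Z/σ_X)·(x − μ_X).
E[Z | X=-11.4] = -3.7 + (-0.66)·(3.6/4.6)·(-11.4 − (-2.5)) = -3.7 + (-0.51652)·(-8.9) = 0.8970.

0.8970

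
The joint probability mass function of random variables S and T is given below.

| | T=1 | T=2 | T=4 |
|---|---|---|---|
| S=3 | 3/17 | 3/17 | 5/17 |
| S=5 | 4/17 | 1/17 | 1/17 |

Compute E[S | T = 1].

P(T = 1) = 7/17.
Summing S·P(S=x,T=y) over the conditioning event gives 29/17.
E[S | T = 1] = (29/17) / (7/17) = 29/7.

29/7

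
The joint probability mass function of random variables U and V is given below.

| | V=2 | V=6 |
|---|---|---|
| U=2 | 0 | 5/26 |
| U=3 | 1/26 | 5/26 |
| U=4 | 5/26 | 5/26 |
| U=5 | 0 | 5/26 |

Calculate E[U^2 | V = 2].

89/6

P(V = 2) = 3/13.
Σ U^2·P over the event = 9·(1/26) + 16·(5/26) = 89/26.
E[U^2 | V = 2] = (89/26) / (3/13) = 89/6.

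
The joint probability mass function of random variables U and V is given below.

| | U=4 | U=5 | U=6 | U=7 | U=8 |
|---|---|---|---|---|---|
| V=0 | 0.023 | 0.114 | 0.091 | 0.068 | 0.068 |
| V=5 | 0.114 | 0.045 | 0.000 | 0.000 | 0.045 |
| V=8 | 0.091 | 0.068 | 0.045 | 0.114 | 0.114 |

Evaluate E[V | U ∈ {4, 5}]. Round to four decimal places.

P(U ∈ {4, 5}) = 0.455.
Σ V·P over the event = 0·(0.023) + 5·(0.114) + 8·(0.091) + 0·(0.114) + 5·(0.045) + 8·(0.068) = 2.067.
E[V | U ∈ {4, 5}] = (2.067) / (0.455) = 4.5429.

4.5429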